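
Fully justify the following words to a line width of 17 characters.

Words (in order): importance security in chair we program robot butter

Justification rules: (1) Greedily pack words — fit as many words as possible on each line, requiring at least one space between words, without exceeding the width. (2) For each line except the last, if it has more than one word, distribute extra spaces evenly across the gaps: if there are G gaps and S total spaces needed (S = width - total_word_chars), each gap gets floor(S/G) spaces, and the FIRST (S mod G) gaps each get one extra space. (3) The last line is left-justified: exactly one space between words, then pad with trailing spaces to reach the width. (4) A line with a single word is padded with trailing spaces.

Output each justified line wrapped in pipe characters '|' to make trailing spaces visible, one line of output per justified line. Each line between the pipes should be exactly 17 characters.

Answer: |importance       |
|security in chair|
|we  program robot|
|butter           |

Derivation:
Line 1: ['importance'] (min_width=10, slack=7)
Line 2: ['security', 'in', 'chair'] (min_width=17, slack=0)
Line 3: ['we', 'program', 'robot'] (min_width=16, slack=1)
Line 4: ['butter'] (min_width=6, slack=11)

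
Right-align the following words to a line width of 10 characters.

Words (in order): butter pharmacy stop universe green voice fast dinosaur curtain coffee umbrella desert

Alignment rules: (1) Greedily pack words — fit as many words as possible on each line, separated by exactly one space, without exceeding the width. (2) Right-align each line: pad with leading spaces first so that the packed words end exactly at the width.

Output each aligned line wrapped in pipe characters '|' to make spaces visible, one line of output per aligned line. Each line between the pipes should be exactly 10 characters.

Answer: |    butter|
|  pharmacy|
|      stop|
|  universe|
|     green|
|voice fast|
|  dinosaur|
|   curtain|
|    coffee|
|  umbrella|
|    desert|

Derivation:
Line 1: ['butter'] (min_width=6, slack=4)
Line 2: ['pharmacy'] (min_width=8, slack=2)
Line 3: ['stop'] (min_width=4, slack=6)
Line 4: ['universe'] (min_width=8, slack=2)
Line 5: ['green'] (min_width=5, slack=5)
Line 6: ['voice', 'fast'] (min_width=10, slack=0)
Line 7: ['dinosaur'] (min_width=8, slack=2)
Line 8: ['curtain'] (min_width=7, slack=3)
Line 9: ['coffee'] (min_width=6, slack=4)
Line 10: ['umbrella'] (min_width=8, slack=2)
Line 11: ['desert'] (min_width=6, slack=4)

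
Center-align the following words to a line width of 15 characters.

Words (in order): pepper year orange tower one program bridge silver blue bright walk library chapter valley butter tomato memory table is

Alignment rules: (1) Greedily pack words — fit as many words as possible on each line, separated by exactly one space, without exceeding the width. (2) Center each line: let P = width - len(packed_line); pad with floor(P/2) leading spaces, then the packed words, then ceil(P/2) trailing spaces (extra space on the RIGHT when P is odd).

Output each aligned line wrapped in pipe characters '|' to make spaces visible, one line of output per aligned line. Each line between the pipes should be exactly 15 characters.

Line 1: ['pepper', 'year'] (min_width=11, slack=4)
Line 2: ['orange', 'tower'] (min_width=12, slack=3)
Line 3: ['one', 'program'] (min_width=11, slack=4)
Line 4: ['bridge', 'silver'] (min_width=13, slack=2)
Line 5: ['blue', 'bright'] (min_width=11, slack=4)
Line 6: ['walk', 'library'] (min_width=12, slack=3)
Line 7: ['chapter', 'valley'] (min_width=14, slack=1)
Line 8: ['butter', 'tomato'] (min_width=13, slack=2)
Line 9: ['memory', 'table', 'is'] (min_width=15, slack=0)

Answer: |  pepper year  |
| orange tower  |
|  one program  |
| bridge silver |
|  blue bright  |
| walk library  |
|chapter valley |
| butter tomato |
|memory table is|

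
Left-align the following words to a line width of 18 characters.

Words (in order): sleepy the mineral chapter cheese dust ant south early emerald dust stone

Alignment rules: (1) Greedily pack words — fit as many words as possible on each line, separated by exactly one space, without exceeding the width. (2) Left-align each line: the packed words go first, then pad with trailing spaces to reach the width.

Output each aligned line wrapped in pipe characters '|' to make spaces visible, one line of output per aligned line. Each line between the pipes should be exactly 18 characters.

Answer: |sleepy the mineral|
|chapter cheese    |
|dust ant south    |
|early emerald dust|
|stone             |

Derivation:
Line 1: ['sleepy', 'the', 'mineral'] (min_width=18, slack=0)
Line 2: ['chapter', 'cheese'] (min_width=14, slack=4)
Line 3: ['dust', 'ant', 'south'] (min_width=14, slack=4)
Line 4: ['early', 'emerald', 'dust'] (min_width=18, slack=0)
Line 5: ['stone'] (min_width=5, slack=13)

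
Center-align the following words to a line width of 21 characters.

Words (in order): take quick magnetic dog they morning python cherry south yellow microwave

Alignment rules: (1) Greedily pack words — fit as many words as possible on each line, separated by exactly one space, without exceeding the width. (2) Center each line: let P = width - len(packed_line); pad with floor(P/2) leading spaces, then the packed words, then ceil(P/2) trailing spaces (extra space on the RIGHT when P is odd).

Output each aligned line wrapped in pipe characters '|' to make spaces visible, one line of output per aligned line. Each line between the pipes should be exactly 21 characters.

Line 1: ['take', 'quick', 'magnetic'] (min_width=19, slack=2)
Line 2: ['dog', 'they', 'morning'] (min_width=16, slack=5)
Line 3: ['python', 'cherry', 'south'] (min_width=19, slack=2)
Line 4: ['yellow', 'microwave'] (min_width=16, slack=5)

Answer: | take quick magnetic |
|  dog they morning   |
| python cherry south |
|  yellow microwave   |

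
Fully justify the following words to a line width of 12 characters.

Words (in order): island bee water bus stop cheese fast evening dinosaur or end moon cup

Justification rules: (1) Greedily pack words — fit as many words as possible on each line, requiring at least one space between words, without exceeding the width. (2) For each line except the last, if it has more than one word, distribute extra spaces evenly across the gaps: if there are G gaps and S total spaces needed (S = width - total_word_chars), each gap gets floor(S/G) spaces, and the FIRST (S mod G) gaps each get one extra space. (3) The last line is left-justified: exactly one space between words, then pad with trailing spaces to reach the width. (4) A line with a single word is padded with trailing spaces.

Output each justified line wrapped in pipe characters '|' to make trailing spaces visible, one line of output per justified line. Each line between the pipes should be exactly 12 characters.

Line 1: ['island', 'bee'] (min_width=10, slack=2)
Line 2: ['water', 'bus'] (min_width=9, slack=3)
Line 3: ['stop', 'cheese'] (min_width=11, slack=1)
Line 4: ['fast', 'evening'] (min_width=12, slack=0)
Line 5: ['dinosaur', 'or'] (min_width=11, slack=1)
Line 6: ['end', 'moon', 'cup'] (min_width=12, slack=0)

Answer: |island   bee|
|water    bus|
|stop  cheese|
|fast evening|
|dinosaur  or|
|end moon cup|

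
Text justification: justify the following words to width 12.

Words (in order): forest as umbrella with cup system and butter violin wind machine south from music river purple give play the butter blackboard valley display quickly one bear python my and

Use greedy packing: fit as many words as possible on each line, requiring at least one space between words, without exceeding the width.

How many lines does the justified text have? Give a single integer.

Line 1: ['forest', 'as'] (min_width=9, slack=3)
Line 2: ['umbrella'] (min_width=8, slack=4)
Line 3: ['with', 'cup'] (min_width=8, slack=4)
Line 4: ['system', 'and'] (min_width=10, slack=2)
Line 5: ['butter'] (min_width=6, slack=6)
Line 6: ['violin', 'wind'] (min_width=11, slack=1)
Line 7: ['machine'] (min_width=7, slack=5)
Line 8: ['south', 'from'] (min_width=10, slack=2)
Line 9: ['music', 'river'] (min_width=11, slack=1)
Line 10: ['purple', 'give'] (min_width=11, slack=1)
Line 11: ['play', 'the'] (min_width=8, slack=4)
Line 12: ['butter'] (min_width=6, slack=6)
Line 13: ['blackboard'] (min_width=10, slack=2)
Line 14: ['valley'] (min_width=6, slack=6)
Line 15: ['display'] (min_width=7, slack=5)
Line 16: ['quickly', 'one'] (min_width=11, slack=1)
Line 17: ['bear', 'python'] (min_width=11, slack=1)
Line 18: ['my', 'and'] (min_width=6, slack=6)
Total lines: 18

Answer: 18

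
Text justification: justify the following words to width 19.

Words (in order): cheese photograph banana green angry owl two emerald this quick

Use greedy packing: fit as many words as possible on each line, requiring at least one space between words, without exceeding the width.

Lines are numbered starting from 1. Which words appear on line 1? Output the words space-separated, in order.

Answer: cheese photograph

Derivation:
Line 1: ['cheese', 'photograph'] (min_width=17, slack=2)
Line 2: ['banana', 'green', 'angry'] (min_width=18, slack=1)
Line 3: ['owl', 'two', 'emerald'] (min_width=15, slack=4)
Line 4: ['this', 'quick'] (min_width=10, slack=9)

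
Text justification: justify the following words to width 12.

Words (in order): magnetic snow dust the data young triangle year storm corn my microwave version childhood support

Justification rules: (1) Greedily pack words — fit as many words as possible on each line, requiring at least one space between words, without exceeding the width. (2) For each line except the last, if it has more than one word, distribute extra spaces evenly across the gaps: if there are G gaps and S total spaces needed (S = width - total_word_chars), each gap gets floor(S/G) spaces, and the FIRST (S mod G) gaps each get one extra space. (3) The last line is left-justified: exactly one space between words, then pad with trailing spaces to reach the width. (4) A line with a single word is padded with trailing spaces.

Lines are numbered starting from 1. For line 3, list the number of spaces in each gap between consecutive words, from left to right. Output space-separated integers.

Line 1: ['magnetic'] (min_width=8, slack=4)
Line 2: ['snow', 'dust'] (min_width=9, slack=3)
Line 3: ['the', 'data'] (min_width=8, slack=4)
Line 4: ['young'] (min_width=5, slack=7)
Line 5: ['triangle'] (min_width=8, slack=4)
Line 6: ['year', 'storm'] (min_width=10, slack=2)
Line 7: ['corn', 'my'] (min_width=7, slack=5)
Line 8: ['microwave'] (min_width=9, slack=3)
Line 9: ['version'] (min_width=7, slack=5)
Line 10: ['childhood'] (min_width=9, slack=3)
Line 11: ['support'] (min_width=7, slack=5)

Answer: 5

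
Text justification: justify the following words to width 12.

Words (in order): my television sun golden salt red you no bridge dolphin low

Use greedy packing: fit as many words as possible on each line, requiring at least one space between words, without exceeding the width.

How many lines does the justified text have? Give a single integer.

Answer: 6

Derivation:
Line 1: ['my'] (min_width=2, slack=10)
Line 2: ['television'] (min_width=10, slack=2)
Line 3: ['sun', 'golden'] (min_width=10, slack=2)
Line 4: ['salt', 'red', 'you'] (min_width=12, slack=0)
Line 5: ['no', 'bridge'] (min_width=9, slack=3)
Line 6: ['dolphin', 'low'] (min_width=11, slack=1)
Total lines: 6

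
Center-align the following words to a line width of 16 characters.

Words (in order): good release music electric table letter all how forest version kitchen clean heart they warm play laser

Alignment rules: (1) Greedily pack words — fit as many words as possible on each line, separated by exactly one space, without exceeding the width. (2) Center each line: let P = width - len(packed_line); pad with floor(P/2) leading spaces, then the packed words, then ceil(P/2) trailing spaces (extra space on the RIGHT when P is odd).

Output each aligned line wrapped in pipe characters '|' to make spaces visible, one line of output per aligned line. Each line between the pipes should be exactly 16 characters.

Answer: |  good release  |
| music electric |
|table letter all|
|   how forest   |
|version kitchen |
|clean heart they|
|warm play laser |

Derivation:
Line 1: ['good', 'release'] (min_width=12, slack=4)
Line 2: ['music', 'electric'] (min_width=14, slack=2)
Line 3: ['table', 'letter', 'all'] (min_width=16, slack=0)
Line 4: ['how', 'forest'] (min_width=10, slack=6)
Line 5: ['version', 'kitchen'] (min_width=15, slack=1)
Line 6: ['clean', 'heart', 'they'] (min_width=16, slack=0)
Line 7: ['warm', 'play', 'laser'] (min_width=15, slack=1)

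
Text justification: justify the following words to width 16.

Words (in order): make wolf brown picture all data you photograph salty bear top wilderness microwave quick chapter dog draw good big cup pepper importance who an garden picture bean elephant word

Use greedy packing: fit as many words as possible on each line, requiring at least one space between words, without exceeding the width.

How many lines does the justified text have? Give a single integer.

Answer: 13

Derivation:
Line 1: ['make', 'wolf', 'brown'] (min_width=15, slack=1)
Line 2: ['picture', 'all', 'data'] (min_width=16, slack=0)
Line 3: ['you', 'photograph'] (min_width=14, slack=2)
Line 4: ['salty', 'bear', 'top'] (min_width=14, slack=2)
Line 5: ['wilderness'] (min_width=10, slack=6)
Line 6: ['microwave', 'quick'] (min_width=15, slack=1)
Line 7: ['chapter', 'dog', 'draw'] (min_width=16, slack=0)
Line 8: ['good', 'big', 'cup'] (min_width=12, slack=4)
Line 9: ['pepper'] (min_width=6, slack=10)
Line 10: ['importance', 'who'] (min_width=14, slack=2)
Line 11: ['an', 'garden'] (min_width=9, slack=7)
Line 12: ['picture', 'bean'] (min_width=12, slack=4)
Line 13: ['elephant', 'word'] (min_width=13, slack=3)
Total lines: 13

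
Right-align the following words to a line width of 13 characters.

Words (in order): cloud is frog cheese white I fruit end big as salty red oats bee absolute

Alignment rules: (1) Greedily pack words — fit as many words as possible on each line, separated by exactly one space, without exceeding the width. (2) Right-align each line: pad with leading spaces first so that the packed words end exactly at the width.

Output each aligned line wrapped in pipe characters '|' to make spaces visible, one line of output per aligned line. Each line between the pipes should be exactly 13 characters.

Line 1: ['cloud', 'is', 'frog'] (min_width=13, slack=0)
Line 2: ['cheese', 'white'] (min_width=12, slack=1)
Line 3: ['I', 'fruit', 'end'] (min_width=11, slack=2)
Line 4: ['big', 'as', 'salty'] (min_width=12, slack=1)
Line 5: ['red', 'oats', 'bee'] (min_width=12, slack=1)
Line 6: ['absolute'] (min_width=8, slack=5)

Answer: |cloud is frog|
| cheese white|
|  I fruit end|
| big as salty|
| red oats bee|
|     absolute|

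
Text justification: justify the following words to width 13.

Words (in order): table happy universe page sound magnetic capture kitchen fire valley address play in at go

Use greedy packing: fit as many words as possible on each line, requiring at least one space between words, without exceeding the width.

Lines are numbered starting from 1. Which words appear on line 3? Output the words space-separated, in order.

Line 1: ['table', 'happy'] (min_width=11, slack=2)
Line 2: ['universe', 'page'] (min_width=13, slack=0)
Line 3: ['sound'] (min_width=5, slack=8)
Line 4: ['magnetic'] (min_width=8, slack=5)
Line 5: ['capture'] (min_width=7, slack=6)
Line 6: ['kitchen', 'fire'] (min_width=12, slack=1)
Line 7: ['valley'] (min_width=6, slack=7)
Line 8: ['address', 'play'] (min_width=12, slack=1)
Line 9: ['in', 'at', 'go'] (min_width=8, slack=5)

Answer: sound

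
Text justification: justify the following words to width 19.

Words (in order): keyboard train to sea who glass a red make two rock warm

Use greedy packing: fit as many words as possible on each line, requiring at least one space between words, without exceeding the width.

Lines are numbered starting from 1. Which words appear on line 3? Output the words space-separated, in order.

Line 1: ['keyboard', 'train', 'to'] (min_width=17, slack=2)
Line 2: ['sea', 'who', 'glass', 'a', 'red'] (min_width=19, slack=0)
Line 3: ['make', 'two', 'rock', 'warm'] (min_width=18, slack=1)

Answer: make two rock warm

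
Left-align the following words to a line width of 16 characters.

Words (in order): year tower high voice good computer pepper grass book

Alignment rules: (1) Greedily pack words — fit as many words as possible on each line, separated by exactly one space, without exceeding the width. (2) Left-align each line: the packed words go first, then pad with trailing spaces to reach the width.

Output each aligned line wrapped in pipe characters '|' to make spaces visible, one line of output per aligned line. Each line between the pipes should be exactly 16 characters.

Line 1: ['year', 'tower', 'high'] (min_width=15, slack=1)
Line 2: ['voice', 'good'] (min_width=10, slack=6)
Line 3: ['computer', 'pepper'] (min_width=15, slack=1)
Line 4: ['grass', 'book'] (min_width=10, slack=6)

Answer: |year tower high |
|voice good      |
|computer pepper |
|grass book      |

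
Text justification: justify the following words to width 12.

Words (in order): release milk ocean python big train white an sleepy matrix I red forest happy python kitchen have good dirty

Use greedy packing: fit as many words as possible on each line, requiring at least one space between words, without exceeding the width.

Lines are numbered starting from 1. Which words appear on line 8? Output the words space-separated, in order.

Answer: python

Derivation:
Line 1: ['release', 'milk'] (min_width=12, slack=0)
Line 2: ['ocean', 'python'] (min_width=12, slack=0)
Line 3: ['big', 'train'] (min_width=9, slack=3)
Line 4: ['white', 'an'] (min_width=8, slack=4)
Line 5: ['sleepy'] (min_width=6, slack=6)
Line 6: ['matrix', 'I', 'red'] (min_width=12, slack=0)
Line 7: ['forest', 'happy'] (min_width=12, slack=0)
Line 8: ['python'] (min_width=6, slack=6)
Line 9: ['kitchen', 'have'] (min_width=12, slack=0)
Line 10: ['good', 'dirty'] (min_width=10, slack=2)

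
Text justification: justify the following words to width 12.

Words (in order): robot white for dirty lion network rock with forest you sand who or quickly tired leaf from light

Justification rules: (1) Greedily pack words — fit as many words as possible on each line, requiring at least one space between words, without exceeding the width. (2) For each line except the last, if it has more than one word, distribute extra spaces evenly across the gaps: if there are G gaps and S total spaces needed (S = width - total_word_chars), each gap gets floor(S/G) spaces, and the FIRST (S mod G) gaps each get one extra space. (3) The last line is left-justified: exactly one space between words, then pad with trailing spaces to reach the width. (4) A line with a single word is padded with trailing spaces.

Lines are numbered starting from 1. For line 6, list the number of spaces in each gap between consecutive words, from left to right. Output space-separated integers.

Line 1: ['robot', 'white'] (min_width=11, slack=1)
Line 2: ['for', 'dirty'] (min_width=9, slack=3)
Line 3: ['lion', 'network'] (min_width=12, slack=0)
Line 4: ['rock', 'with'] (min_width=9, slack=3)
Line 5: ['forest', 'you'] (min_width=10, slack=2)
Line 6: ['sand', 'who', 'or'] (min_width=11, slack=1)
Line 7: ['quickly'] (min_width=7, slack=5)
Line 8: ['tired', 'leaf'] (min_width=10, slack=2)
Line 9: ['from', 'light'] (min_width=10, slack=2)

Answer: 2 1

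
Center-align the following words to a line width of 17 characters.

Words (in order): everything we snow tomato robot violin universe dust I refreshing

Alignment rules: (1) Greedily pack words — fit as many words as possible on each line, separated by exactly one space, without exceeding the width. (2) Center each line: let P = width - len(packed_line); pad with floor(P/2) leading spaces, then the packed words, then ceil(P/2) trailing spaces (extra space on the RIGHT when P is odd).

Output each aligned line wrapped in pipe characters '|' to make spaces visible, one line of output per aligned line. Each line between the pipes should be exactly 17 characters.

Line 1: ['everything', 'we'] (min_width=13, slack=4)
Line 2: ['snow', 'tomato', 'robot'] (min_width=17, slack=0)
Line 3: ['violin', 'universe'] (min_width=15, slack=2)
Line 4: ['dust', 'I', 'refreshing'] (min_width=17, slack=0)

Answer: |  everything we  |
|snow tomato robot|
| violin universe |
|dust I refreshing|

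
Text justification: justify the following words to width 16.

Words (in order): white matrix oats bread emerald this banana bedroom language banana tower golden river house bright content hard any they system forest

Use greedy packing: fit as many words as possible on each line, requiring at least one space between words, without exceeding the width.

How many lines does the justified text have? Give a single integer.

Answer: 10

Derivation:
Line 1: ['white', 'matrix'] (min_width=12, slack=4)
Line 2: ['oats', 'bread'] (min_width=10, slack=6)
Line 3: ['emerald', 'this'] (min_width=12, slack=4)
Line 4: ['banana', 'bedroom'] (min_width=14, slack=2)
Line 5: ['language', 'banana'] (min_width=15, slack=1)
Line 6: ['tower', 'golden'] (min_width=12, slack=4)
Line 7: ['river', 'house'] (min_width=11, slack=5)
Line 8: ['bright', 'content'] (min_width=14, slack=2)
Line 9: ['hard', 'any', 'they'] (min_width=13, slack=3)
Line 10: ['system', 'forest'] (min_width=13, slack=3)
Total lines: 10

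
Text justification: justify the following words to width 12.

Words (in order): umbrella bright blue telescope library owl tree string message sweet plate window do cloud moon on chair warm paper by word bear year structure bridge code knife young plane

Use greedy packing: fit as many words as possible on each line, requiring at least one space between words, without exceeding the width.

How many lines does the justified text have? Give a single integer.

Answer: 17

Derivation:
Line 1: ['umbrella'] (min_width=8, slack=4)
Line 2: ['bright', 'blue'] (min_width=11, slack=1)
Line 3: ['telescope'] (min_width=9, slack=3)
Line 4: ['library', 'owl'] (min_width=11, slack=1)
Line 5: ['tree', 'string'] (min_width=11, slack=1)
Line 6: ['message'] (min_width=7, slack=5)
Line 7: ['sweet', 'plate'] (min_width=11, slack=1)
Line 8: ['window', 'do'] (min_width=9, slack=3)
Line 9: ['cloud', 'moon'] (min_width=10, slack=2)
Line 10: ['on', 'chair'] (min_width=8, slack=4)
Line 11: ['warm', 'paper'] (min_width=10, slack=2)
Line 12: ['by', 'word', 'bear'] (min_width=12, slack=0)
Line 13: ['year'] (min_width=4, slack=8)
Line 14: ['structure'] (min_width=9, slack=3)
Line 15: ['bridge', 'code'] (min_width=11, slack=1)
Line 16: ['knife', 'young'] (min_width=11, slack=1)
Line 17: ['plane'] (min_width=5, slack=7)
Total lines: 17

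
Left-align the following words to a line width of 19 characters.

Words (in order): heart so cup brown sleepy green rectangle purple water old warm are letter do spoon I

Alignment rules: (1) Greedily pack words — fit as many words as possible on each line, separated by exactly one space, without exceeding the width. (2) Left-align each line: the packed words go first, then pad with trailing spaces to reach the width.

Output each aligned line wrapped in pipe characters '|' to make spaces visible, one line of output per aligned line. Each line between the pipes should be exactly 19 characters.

Answer: |heart so cup brown |
|sleepy green       |
|rectangle purple   |
|water old warm are |
|letter do spoon I  |

Derivation:
Line 1: ['heart', 'so', 'cup', 'brown'] (min_width=18, slack=1)
Line 2: ['sleepy', 'green'] (min_width=12, slack=7)
Line 3: ['rectangle', 'purple'] (min_width=16, slack=3)
Line 4: ['water', 'old', 'warm', 'are'] (min_width=18, slack=1)
Line 5: ['letter', 'do', 'spoon', 'I'] (min_width=17, slack=2)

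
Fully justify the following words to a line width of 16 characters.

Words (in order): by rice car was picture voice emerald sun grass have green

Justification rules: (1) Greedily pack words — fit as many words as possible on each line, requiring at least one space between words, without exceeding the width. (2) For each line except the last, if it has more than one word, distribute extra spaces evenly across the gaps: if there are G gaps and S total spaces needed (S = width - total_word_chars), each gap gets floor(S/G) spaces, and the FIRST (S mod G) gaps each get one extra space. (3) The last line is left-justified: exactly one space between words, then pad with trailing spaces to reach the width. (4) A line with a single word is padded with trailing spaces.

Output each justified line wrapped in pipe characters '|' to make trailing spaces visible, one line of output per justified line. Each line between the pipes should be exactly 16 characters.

Line 1: ['by', 'rice', 'car', 'was'] (min_width=15, slack=1)
Line 2: ['picture', 'voice'] (min_width=13, slack=3)
Line 3: ['emerald', 'sun'] (min_width=11, slack=5)
Line 4: ['grass', 'have', 'green'] (min_width=16, slack=0)

Answer: |by  rice car was|
|picture    voice|
|emerald      sun|
|grass have green|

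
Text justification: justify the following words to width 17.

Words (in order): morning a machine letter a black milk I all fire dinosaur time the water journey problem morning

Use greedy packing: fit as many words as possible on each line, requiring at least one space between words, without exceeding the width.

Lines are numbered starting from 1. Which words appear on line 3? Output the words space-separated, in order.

Line 1: ['morning', 'a', 'machine'] (min_width=17, slack=0)
Line 2: ['letter', 'a', 'black'] (min_width=14, slack=3)
Line 3: ['milk', 'I', 'all', 'fire'] (min_width=15, slack=2)
Line 4: ['dinosaur', 'time', 'the'] (min_width=17, slack=0)
Line 5: ['water', 'journey'] (min_width=13, slack=4)
Line 6: ['problem', 'morning'] (min_width=15, slack=2)

Answer: milk I all fire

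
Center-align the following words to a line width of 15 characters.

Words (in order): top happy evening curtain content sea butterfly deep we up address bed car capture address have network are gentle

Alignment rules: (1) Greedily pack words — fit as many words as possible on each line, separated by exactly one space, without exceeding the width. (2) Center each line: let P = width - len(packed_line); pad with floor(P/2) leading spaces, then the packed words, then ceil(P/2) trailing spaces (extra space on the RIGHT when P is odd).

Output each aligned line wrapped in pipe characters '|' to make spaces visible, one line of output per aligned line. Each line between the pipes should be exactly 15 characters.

Answer: |   top happy   |
|evening curtain|
|  content sea  |
|butterfly deep |
| we up address |
|bed car capture|
| address have  |
|  network are  |
|    gentle     |

Derivation:
Line 1: ['top', 'happy'] (min_width=9, slack=6)
Line 2: ['evening', 'curtain'] (min_width=15, slack=0)
Line 3: ['content', 'sea'] (min_width=11, slack=4)
Line 4: ['butterfly', 'deep'] (min_width=14, slack=1)
Line 5: ['we', 'up', 'address'] (min_width=13, slack=2)
Line 6: ['bed', 'car', 'capture'] (min_width=15, slack=0)
Line 7: ['address', 'have'] (min_width=12, slack=3)
Line 8: ['network', 'are'] (min_width=11, slack=4)
Line 9: ['gentle'] (min_width=6, slack=9)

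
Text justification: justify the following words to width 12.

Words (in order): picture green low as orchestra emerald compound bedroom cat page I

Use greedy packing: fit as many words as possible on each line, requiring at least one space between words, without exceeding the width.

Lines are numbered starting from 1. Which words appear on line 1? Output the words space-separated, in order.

Answer: picture

Derivation:
Line 1: ['picture'] (min_width=7, slack=5)
Line 2: ['green', 'low', 'as'] (min_width=12, slack=0)
Line 3: ['orchestra'] (min_width=9, slack=3)
Line 4: ['emerald'] (min_width=7, slack=5)
Line 5: ['compound'] (min_width=8, slack=4)
Line 6: ['bedroom', 'cat'] (min_width=11, slack=1)
Line 7: ['page', 'I'] (min_width=6, slack=6)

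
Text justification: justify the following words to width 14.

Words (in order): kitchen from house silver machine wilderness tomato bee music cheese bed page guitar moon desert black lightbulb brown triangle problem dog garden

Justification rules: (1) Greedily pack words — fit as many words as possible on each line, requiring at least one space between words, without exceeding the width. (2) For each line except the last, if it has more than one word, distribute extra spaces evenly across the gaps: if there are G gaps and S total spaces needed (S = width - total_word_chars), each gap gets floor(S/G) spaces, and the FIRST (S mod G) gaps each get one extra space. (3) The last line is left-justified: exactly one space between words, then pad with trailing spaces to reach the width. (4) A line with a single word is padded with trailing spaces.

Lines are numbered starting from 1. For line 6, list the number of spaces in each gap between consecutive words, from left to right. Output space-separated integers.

Answer: 3

Derivation:
Line 1: ['kitchen', 'from'] (min_width=12, slack=2)
Line 2: ['house', 'silver'] (min_width=12, slack=2)
Line 3: ['machine'] (min_width=7, slack=7)
Line 4: ['wilderness'] (min_width=10, slack=4)
Line 5: ['tomato', 'bee'] (min_width=10, slack=4)
Line 6: ['music', 'cheese'] (min_width=12, slack=2)
Line 7: ['bed', 'page'] (min_width=8, slack=6)
Line 8: ['guitar', 'moon'] (min_width=11, slack=3)
Line 9: ['desert', 'black'] (min_width=12, slack=2)
Line 10: ['lightbulb'] (min_width=9, slack=5)
Line 11: ['brown', 'triangle'] (min_width=14, slack=0)
Line 12: ['problem', 'dog'] (min_width=11, slack=3)
Line 13: ['garden'] (min_width=6, slack=8)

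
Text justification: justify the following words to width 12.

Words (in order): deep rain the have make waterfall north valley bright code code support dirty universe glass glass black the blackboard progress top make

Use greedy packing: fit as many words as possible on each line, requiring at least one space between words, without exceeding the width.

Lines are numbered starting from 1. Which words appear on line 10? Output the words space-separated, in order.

Answer: glass glass

Derivation:
Line 1: ['deep', 'rain'] (min_width=9, slack=3)
Line 2: ['the', 'have'] (min_width=8, slack=4)
Line 3: ['make'] (min_width=4, slack=8)
Line 4: ['waterfall'] (min_width=9, slack=3)
Line 5: ['north', 'valley'] (min_width=12, slack=0)
Line 6: ['bright', 'code'] (min_width=11, slack=1)
Line 7: ['code', 'support'] (min_width=12, slack=0)
Line 8: ['dirty'] (min_width=5, slack=7)
Line 9: ['universe'] (min_width=8, slack=4)
Line 10: ['glass', 'glass'] (min_width=11, slack=1)
Line 11: ['black', 'the'] (min_width=9, slack=3)
Line 12: ['blackboard'] (min_width=10, slack=2)
Line 13: ['progress', 'top'] (min_width=12, slack=0)
Line 14: ['make'] (min_width=4, slack=8)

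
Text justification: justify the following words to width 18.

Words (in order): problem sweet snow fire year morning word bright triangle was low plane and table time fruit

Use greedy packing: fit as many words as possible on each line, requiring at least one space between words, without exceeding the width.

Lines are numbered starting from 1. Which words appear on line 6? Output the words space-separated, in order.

Line 1: ['problem', 'sweet', 'snow'] (min_width=18, slack=0)
Line 2: ['fire', 'year', 'morning'] (min_width=17, slack=1)
Line 3: ['word', 'bright'] (min_width=11, slack=7)
Line 4: ['triangle', 'was', 'low'] (min_width=16, slack=2)
Line 5: ['plane', 'and', 'table'] (min_width=15, slack=3)
Line 6: ['time', 'fruit'] (min_width=10, slack=8)

Answer: time fruit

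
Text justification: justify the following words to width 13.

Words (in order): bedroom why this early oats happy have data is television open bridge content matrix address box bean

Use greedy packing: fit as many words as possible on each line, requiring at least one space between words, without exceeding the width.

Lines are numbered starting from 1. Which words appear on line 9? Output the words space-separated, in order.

Answer: address box

Derivation:
Line 1: ['bedroom', 'why'] (min_width=11, slack=2)
Line 2: ['this', 'early'] (min_width=10, slack=3)
Line 3: ['oats', 'happy'] (min_width=10, slack=3)
Line 4: ['have', 'data', 'is'] (min_width=12, slack=1)
Line 5: ['television'] (min_width=10, slack=3)
Line 6: ['open', 'bridge'] (min_width=11, slack=2)
Line 7: ['content'] (min_width=7, slack=6)
Line 8: ['matrix'] (min_width=6, slack=7)
Line 9: ['address', 'box'] (min_width=11, slack=2)
Line 10: ['bean'] (min_width=4, slack=9)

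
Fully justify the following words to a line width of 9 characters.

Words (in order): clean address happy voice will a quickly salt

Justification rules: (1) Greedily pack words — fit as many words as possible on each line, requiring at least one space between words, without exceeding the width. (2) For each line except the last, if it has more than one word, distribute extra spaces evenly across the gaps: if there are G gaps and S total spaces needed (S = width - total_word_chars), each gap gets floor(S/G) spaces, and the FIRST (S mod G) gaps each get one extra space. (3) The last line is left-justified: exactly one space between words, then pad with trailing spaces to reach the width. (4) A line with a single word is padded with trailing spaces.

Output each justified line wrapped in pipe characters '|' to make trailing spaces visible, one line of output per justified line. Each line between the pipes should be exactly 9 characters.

Line 1: ['clean'] (min_width=5, slack=4)
Line 2: ['address'] (min_width=7, slack=2)
Line 3: ['happy'] (min_width=5, slack=4)
Line 4: ['voice'] (min_width=5, slack=4)
Line 5: ['will', 'a'] (min_width=6, slack=3)
Line 6: ['quickly'] (min_width=7, slack=2)
Line 7: ['salt'] (min_width=4, slack=5)

Answer: |clean    |
|address  |
|happy    |
|voice    |
|will    a|
|quickly  |
|salt     |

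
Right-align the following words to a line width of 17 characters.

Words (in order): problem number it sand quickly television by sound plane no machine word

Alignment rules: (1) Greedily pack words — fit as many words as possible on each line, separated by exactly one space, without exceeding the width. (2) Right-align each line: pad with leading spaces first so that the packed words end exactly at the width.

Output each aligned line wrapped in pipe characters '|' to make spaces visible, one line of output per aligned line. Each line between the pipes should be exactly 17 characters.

Answer: |problem number it|
|     sand quickly|
|    television by|
|   sound plane no|
|     machine word|

Derivation:
Line 1: ['problem', 'number', 'it'] (min_width=17, slack=0)
Line 2: ['sand', 'quickly'] (min_width=12, slack=5)
Line 3: ['television', 'by'] (min_width=13, slack=4)
Line 4: ['sound', 'plane', 'no'] (min_width=14, slack=3)
Line 5: ['machine', 'word'] (min_width=12, slack=5)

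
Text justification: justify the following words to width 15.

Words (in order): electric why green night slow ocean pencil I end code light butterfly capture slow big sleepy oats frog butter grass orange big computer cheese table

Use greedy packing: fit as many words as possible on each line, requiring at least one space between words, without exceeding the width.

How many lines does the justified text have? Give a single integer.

Line 1: ['electric', 'why'] (min_width=12, slack=3)
Line 2: ['green', 'night'] (min_width=11, slack=4)
Line 3: ['slow', 'ocean'] (min_width=10, slack=5)
Line 4: ['pencil', 'I', 'end'] (min_width=12, slack=3)
Line 5: ['code', 'light'] (min_width=10, slack=5)
Line 6: ['butterfly'] (min_width=9, slack=6)
Line 7: ['capture', 'slow'] (min_width=12, slack=3)
Line 8: ['big', 'sleepy', 'oats'] (min_width=15, slack=0)
Line 9: ['frog', 'butter'] (min_width=11, slack=4)
Line 10: ['grass', 'orange'] (min_width=12, slack=3)
Line 11: ['big', 'computer'] (min_width=12, slack=3)
Line 12: ['cheese', 'table'] (min_width=12, slack=3)
Total lines: 12

Answer: 12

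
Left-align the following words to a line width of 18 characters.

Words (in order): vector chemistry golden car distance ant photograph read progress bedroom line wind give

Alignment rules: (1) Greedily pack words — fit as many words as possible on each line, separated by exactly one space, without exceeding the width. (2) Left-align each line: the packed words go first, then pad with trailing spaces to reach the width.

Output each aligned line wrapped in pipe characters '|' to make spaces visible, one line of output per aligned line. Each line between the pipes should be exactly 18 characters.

Line 1: ['vector', 'chemistry'] (min_width=16, slack=2)
Line 2: ['golden', 'car'] (min_width=10, slack=8)
Line 3: ['distance', 'ant'] (min_width=12, slack=6)
Line 4: ['photograph', 'read'] (min_width=15, slack=3)
Line 5: ['progress', 'bedroom'] (min_width=16, slack=2)
Line 6: ['line', 'wind', 'give'] (min_width=14, slack=4)

Answer: |vector chemistry  |
|golden car        |
|distance ant      |
|photograph read   |
|progress bedroom  |
|line wind give    |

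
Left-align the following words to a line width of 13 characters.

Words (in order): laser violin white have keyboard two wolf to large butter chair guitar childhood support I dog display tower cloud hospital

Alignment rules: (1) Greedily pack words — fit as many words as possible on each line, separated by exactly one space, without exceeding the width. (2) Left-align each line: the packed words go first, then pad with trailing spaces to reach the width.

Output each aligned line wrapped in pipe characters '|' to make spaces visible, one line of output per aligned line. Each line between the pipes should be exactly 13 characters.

Line 1: ['laser', 'violin'] (min_width=12, slack=1)
Line 2: ['white', 'have'] (min_width=10, slack=3)
Line 3: ['keyboard', 'two'] (min_width=12, slack=1)
Line 4: ['wolf', 'to', 'large'] (min_width=13, slack=0)
Line 5: ['butter', 'chair'] (min_width=12, slack=1)
Line 6: ['guitar'] (min_width=6, slack=7)
Line 7: ['childhood'] (min_width=9, slack=4)
Line 8: ['support', 'I', 'dog'] (min_width=13, slack=0)
Line 9: ['display', 'tower'] (min_width=13, slack=0)
Line 10: ['cloud'] (min_width=5, slack=8)
Line 11: ['hospital'] (min_width=8, slack=5)

Answer: |laser violin |
|white have   |
|keyboard two |
|wolf to large|
|butter chair |
|guitar       |
|childhood    |
|support I dog|
|display tower|
|cloud        |
|hospital     |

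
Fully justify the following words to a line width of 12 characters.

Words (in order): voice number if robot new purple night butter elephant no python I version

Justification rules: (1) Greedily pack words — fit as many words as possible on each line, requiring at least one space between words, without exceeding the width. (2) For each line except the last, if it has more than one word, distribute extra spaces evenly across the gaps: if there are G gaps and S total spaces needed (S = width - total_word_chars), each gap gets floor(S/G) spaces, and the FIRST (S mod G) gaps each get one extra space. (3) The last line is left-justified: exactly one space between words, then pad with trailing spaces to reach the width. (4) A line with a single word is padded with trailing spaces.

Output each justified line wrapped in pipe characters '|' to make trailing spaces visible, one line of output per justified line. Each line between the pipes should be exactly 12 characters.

Answer: |voice number|
|if robot new|
|purple night|
|butter      |
|elephant  no|
|python     I|
|version     |

Derivation:
Line 1: ['voice', 'number'] (min_width=12, slack=0)
Line 2: ['if', 'robot', 'new'] (min_width=12, slack=0)
Line 3: ['purple', 'night'] (min_width=12, slack=0)
Line 4: ['butter'] (min_width=6, slack=6)
Line 5: ['elephant', 'no'] (min_width=11, slack=1)
Line 6: ['python', 'I'] (min_width=8, slack=4)
Line 7: ['version'] (min_width=7, slack=5)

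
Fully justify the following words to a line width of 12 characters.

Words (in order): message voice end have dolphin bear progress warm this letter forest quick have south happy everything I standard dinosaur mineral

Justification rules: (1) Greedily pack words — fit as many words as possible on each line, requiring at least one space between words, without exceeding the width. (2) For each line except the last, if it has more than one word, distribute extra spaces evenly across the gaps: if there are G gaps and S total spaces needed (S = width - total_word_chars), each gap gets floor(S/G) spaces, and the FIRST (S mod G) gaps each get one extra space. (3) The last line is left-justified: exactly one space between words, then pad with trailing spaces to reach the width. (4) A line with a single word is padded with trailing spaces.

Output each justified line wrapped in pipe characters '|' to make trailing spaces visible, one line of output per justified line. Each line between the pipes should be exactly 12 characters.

Answer: |message     |
|voice    end|
|have dolphin|
|bear        |
|progress    |
|warm    this|
|letter      |
|forest quick|
|have   south|
|happy       |
|everything I|
|standard    |
|dinosaur    |
|mineral     |

Derivation:
Line 1: ['message'] (min_width=7, slack=5)
Line 2: ['voice', 'end'] (min_width=9, slack=3)
Line 3: ['have', 'dolphin'] (min_width=12, slack=0)
Line 4: ['bear'] (min_width=4, slack=8)
Line 5: ['progress'] (min_width=8, slack=4)
Line 6: ['warm', 'this'] (min_width=9, slack=3)
Line 7: ['letter'] (min_width=6, slack=6)
Line 8: ['forest', 'quick'] (min_width=12, slack=0)
Line 9: ['have', 'south'] (min_width=10, slack=2)
Line 10: ['happy'] (min_width=5, slack=7)
Line 11: ['everything', 'I'] (min_width=12, slack=0)
Line 12: ['standard'] (min_width=8, slack=4)
Line 13: ['dinosaur'] (min_width=8, slack=4)
Line 14: ['mineral'] (min_width=7, slack=5)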